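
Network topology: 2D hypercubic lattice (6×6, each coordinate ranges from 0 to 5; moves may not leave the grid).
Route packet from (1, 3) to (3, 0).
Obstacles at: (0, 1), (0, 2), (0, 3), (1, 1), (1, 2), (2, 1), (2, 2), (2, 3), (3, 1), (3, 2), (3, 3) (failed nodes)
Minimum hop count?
9
(one shortest path: (1, 3) → (1, 4) → (2, 4) → (3, 4) → (4, 4) → (4, 3) → (4, 2) → (4, 1) → (4, 0) → (3, 0))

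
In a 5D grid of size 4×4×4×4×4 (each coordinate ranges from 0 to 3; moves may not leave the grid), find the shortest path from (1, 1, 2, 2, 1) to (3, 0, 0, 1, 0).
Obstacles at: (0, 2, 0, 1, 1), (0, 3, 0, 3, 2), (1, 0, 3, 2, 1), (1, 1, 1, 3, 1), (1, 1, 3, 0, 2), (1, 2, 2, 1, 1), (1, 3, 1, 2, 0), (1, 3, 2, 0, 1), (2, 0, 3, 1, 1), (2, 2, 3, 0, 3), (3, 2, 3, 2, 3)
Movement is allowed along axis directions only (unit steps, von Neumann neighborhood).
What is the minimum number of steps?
7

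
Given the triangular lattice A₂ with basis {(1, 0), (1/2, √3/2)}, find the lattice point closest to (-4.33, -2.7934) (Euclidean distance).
(-4.5, -2.598)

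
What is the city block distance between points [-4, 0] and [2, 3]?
9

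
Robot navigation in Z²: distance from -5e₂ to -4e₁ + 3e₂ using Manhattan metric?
12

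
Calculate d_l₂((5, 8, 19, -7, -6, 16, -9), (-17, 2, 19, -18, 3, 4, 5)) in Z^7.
32.5883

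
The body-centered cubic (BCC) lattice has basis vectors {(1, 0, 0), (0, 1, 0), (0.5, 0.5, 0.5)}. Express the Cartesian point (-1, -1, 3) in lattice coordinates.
-4b₁ - 4b₂ + 6b₃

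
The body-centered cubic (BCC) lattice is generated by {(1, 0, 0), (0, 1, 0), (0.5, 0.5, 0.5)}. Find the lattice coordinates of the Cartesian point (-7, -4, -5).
-2b₁ + b₂ - 10b₃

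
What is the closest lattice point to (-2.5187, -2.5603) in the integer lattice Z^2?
(-3, -3)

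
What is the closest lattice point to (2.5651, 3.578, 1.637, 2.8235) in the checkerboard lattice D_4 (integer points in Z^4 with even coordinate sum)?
(3, 4, 2, 3)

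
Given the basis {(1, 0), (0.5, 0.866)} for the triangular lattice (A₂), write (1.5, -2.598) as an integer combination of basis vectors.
3b₁ - 3b₂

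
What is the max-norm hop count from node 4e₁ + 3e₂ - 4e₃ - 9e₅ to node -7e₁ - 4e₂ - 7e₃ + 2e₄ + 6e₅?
15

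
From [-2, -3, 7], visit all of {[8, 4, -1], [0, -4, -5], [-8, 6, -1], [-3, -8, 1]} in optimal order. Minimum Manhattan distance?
63
(one optimal route: (-2, -3, 7) → (-3, -8, 1) → (0, -4, -5) → (8, 4, -1) → (-8, 6, -1))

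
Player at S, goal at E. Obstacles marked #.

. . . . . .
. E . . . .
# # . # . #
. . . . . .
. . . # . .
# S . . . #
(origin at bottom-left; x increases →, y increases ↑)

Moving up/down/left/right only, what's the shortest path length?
6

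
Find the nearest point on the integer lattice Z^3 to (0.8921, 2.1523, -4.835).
(1, 2, -5)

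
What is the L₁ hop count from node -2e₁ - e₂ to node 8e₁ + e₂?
12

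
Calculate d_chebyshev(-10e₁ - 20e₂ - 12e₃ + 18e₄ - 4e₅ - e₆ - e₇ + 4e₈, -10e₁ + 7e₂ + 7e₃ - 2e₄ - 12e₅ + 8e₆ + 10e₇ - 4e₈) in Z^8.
27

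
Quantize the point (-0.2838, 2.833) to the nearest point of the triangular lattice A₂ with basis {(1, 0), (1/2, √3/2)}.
(-0.5, 2.598)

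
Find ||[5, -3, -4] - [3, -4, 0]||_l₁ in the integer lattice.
7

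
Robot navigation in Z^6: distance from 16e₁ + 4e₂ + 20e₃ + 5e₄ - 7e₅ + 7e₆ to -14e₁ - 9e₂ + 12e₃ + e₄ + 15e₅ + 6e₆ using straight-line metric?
40.4228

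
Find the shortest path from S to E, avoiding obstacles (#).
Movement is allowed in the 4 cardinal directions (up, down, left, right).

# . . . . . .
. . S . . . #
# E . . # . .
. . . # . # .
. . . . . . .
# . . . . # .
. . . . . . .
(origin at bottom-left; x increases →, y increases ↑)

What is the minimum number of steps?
2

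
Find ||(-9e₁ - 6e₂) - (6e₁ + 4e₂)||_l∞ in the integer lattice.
15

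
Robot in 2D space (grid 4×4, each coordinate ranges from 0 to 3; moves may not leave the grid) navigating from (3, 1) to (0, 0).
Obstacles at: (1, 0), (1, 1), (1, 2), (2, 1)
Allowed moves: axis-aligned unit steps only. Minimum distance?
8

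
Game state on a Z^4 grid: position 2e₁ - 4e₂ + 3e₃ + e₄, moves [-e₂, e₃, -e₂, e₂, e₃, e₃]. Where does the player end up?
(2, -5, 6, 1)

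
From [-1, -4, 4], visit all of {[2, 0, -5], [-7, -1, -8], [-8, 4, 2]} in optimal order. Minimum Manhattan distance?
45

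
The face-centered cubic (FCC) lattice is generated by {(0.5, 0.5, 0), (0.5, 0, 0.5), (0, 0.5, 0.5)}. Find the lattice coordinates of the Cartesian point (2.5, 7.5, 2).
8b₁ - 3b₂ + 7b₃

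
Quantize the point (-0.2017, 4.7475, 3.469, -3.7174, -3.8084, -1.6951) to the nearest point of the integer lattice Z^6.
(0, 5, 3, -4, -4, -2)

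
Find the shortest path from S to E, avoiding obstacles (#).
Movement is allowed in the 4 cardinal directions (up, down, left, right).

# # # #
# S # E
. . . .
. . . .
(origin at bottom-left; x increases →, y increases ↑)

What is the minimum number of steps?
4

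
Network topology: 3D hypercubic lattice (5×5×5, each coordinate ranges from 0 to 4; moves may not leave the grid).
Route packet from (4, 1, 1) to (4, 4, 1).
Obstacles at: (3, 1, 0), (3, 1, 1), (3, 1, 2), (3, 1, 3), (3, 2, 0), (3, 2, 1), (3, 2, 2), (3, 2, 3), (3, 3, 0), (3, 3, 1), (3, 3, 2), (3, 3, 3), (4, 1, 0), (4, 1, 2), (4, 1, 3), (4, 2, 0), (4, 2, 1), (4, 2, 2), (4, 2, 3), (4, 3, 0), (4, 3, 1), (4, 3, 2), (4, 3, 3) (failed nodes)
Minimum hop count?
9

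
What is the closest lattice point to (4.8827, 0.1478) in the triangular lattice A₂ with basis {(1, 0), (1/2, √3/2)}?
(5, 0)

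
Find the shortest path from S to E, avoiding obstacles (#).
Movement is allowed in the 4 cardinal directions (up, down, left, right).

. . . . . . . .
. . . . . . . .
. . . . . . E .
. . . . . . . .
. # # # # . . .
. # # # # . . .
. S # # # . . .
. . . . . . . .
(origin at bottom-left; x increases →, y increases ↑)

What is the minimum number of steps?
11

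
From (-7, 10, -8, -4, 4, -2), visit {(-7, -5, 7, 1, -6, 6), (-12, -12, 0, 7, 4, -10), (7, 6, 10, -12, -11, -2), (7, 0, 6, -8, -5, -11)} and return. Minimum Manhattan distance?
240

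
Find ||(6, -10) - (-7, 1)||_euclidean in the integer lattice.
17.0294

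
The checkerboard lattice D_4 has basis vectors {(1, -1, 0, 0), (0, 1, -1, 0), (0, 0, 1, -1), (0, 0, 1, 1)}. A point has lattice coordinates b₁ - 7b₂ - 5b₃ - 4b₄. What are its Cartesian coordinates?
(1, -8, -2, 1)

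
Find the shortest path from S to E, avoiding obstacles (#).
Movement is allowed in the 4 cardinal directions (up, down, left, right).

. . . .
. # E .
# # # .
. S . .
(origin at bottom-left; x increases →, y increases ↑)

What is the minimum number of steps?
5
(one shortest path: (1, 0) → (2, 0) → (3, 0) → (3, 1) → (3, 2) → (2, 2))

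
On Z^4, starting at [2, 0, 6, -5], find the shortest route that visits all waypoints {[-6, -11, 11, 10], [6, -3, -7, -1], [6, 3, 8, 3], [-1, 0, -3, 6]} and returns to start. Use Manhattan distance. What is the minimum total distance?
132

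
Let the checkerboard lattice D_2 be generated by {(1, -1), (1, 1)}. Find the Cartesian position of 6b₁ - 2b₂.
(4, -8)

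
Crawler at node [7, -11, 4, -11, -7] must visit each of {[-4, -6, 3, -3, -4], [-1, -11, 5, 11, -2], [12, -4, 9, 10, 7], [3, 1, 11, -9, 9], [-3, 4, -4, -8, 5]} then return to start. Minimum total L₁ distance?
196
(one optimal route: (7, -11, 4, -11, -7) → (-4, -6, 3, -3, -4) → (-3, 4, -4, -8, 5) → (3, 1, 11, -9, 9) → (12, -4, 9, 10, 7) → (-1, -11, 5, 11, -2) → (7, -11, 4, -11, -7))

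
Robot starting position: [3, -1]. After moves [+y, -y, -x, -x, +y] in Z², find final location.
(1, 0)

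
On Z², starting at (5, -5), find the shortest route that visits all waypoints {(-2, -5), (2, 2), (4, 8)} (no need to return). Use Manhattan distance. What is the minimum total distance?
26
(one optimal route: (5, -5) → (-2, -5) → (2, 2) → (4, 8))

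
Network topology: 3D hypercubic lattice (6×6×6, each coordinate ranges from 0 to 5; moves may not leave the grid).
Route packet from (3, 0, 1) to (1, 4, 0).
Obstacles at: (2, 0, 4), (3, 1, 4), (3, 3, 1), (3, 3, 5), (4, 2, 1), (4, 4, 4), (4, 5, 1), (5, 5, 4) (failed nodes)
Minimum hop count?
7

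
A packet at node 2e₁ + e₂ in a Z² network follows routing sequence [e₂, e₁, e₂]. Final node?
(3, 3)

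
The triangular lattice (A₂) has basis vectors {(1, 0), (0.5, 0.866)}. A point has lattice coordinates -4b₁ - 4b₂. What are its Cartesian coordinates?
(-6, -3.464)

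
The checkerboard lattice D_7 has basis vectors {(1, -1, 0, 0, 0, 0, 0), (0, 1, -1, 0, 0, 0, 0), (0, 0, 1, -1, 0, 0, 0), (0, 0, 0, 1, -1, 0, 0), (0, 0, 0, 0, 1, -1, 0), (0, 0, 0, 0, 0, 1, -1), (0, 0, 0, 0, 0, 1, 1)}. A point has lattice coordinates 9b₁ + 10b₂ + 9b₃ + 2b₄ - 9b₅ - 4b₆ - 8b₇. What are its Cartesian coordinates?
(9, 1, -1, -7, -11, -3, -4)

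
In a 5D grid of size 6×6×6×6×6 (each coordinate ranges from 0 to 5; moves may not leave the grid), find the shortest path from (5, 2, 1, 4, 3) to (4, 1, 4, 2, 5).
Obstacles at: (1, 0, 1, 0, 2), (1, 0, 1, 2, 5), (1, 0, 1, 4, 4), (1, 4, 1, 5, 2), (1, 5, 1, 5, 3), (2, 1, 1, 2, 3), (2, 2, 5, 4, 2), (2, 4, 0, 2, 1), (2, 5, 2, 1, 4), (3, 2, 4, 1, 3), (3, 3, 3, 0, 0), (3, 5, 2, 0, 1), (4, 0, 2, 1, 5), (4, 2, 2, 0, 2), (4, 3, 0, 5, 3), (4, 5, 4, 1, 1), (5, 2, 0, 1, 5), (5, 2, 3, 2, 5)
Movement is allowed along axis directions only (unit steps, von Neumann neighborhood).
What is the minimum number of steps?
9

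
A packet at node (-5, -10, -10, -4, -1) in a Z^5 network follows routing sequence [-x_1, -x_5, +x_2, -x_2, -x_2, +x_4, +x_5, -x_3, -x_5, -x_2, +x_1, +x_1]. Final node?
(-4, -12, -11, -3, -2)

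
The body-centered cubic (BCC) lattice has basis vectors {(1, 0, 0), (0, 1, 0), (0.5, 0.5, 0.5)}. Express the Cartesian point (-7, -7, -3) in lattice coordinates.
-4b₁ - 4b₂ - 6b₃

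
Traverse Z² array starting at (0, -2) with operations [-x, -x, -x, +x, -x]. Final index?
(-3, -2)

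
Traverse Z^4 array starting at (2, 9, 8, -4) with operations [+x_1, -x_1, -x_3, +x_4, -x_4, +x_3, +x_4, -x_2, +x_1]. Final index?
(3, 8, 8, -3)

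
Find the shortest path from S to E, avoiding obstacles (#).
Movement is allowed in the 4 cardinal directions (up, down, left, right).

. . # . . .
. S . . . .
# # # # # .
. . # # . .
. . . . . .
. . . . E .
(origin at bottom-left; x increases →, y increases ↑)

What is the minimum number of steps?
9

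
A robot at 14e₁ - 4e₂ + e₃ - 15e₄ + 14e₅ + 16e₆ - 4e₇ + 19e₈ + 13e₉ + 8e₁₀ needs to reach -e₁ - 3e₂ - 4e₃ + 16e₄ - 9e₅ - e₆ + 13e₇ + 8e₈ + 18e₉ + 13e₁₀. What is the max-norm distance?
31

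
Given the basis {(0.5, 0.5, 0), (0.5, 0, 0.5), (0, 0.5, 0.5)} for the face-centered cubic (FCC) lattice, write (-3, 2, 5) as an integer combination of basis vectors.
-6b₁ + 10b₃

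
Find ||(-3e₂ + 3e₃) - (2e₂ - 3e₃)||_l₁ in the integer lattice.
11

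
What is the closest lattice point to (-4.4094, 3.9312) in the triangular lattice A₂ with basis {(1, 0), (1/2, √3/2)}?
(-4.5, 4.33)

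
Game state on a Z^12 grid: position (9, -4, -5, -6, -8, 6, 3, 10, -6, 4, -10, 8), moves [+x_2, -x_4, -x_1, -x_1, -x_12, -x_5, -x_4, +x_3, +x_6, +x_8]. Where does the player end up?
(7, -3, -4, -8, -9, 7, 3, 11, -6, 4, -10, 7)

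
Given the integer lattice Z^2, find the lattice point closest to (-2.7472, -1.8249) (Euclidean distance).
(-3, -2)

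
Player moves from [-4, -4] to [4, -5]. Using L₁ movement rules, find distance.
9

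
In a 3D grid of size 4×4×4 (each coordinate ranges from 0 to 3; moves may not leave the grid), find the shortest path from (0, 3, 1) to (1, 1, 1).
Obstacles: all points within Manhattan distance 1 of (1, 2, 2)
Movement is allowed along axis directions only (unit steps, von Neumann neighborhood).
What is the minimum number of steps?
3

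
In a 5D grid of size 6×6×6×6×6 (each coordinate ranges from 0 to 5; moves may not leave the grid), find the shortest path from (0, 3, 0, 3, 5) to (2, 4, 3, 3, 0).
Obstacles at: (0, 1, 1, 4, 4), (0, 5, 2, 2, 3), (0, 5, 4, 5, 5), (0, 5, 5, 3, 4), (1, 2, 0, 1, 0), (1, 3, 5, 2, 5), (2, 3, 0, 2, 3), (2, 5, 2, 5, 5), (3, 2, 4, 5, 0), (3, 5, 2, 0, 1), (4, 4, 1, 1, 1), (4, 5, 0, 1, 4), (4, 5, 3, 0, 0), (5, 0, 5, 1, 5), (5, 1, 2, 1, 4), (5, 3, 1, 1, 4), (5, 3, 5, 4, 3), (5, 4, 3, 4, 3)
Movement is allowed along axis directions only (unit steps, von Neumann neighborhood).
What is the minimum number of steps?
11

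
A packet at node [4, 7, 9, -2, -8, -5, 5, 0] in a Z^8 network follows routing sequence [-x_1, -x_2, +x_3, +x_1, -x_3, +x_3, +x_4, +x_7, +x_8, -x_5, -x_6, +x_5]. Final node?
(4, 6, 10, -1, -8, -6, 6, 1)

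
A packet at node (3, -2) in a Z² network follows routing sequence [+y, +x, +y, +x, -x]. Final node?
(4, 0)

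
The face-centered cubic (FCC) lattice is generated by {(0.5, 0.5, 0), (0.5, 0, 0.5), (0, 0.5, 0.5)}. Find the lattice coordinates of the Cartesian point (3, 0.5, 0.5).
3b₁ + 3b₂ - 2b₃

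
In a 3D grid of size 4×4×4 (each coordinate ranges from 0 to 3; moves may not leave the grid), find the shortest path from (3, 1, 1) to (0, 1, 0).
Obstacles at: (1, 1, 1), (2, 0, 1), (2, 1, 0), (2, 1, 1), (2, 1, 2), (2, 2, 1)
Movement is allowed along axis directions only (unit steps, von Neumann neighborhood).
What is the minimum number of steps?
6
(one shortest path: (3, 1, 1) → (3, 0, 1) → (3, 0, 0) → (2, 0, 0) → (1, 0, 0) → (0, 0, 0) → (0, 1, 0))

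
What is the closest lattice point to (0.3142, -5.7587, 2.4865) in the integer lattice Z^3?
(0, -6, 2)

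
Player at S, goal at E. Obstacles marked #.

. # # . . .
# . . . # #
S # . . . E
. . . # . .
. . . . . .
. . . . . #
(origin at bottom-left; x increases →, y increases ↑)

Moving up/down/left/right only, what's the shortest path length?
7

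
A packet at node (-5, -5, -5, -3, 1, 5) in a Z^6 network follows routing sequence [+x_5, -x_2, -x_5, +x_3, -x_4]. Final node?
(-5, -6, -4, -4, 1, 5)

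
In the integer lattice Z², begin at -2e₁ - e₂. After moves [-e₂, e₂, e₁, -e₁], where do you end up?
(-2, -1)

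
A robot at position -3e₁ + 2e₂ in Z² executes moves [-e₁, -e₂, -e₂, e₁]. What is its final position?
(-3, 0)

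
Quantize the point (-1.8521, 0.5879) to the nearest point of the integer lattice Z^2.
(-2, 1)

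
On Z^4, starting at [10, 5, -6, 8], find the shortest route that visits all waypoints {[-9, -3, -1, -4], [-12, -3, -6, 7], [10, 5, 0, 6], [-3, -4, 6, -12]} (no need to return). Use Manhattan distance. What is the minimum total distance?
86
(one optimal route: (10, 5, -6, 8) → (10, 5, 0, 6) → (-12, -3, -6, 7) → (-9, -3, -1, -4) → (-3, -4, 6, -12))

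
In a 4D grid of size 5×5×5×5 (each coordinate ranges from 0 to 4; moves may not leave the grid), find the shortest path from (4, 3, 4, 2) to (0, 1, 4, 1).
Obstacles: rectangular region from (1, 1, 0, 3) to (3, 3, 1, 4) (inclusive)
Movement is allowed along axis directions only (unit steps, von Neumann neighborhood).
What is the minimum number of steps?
7
(one shortest path: (4, 3, 4, 2) → (3, 3, 4, 2) → (2, 3, 4, 2) → (1, 3, 4, 2) → (0, 3, 4, 2) → (0, 2, 4, 2) → (0, 1, 4, 2) → (0, 1, 4, 1))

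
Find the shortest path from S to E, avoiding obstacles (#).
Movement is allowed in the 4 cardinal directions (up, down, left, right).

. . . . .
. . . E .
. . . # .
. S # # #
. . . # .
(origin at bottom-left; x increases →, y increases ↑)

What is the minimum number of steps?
4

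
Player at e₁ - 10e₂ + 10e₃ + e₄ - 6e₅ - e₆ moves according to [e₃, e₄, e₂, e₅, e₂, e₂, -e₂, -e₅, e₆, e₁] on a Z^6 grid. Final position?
(2, -8, 11, 2, -6, 0)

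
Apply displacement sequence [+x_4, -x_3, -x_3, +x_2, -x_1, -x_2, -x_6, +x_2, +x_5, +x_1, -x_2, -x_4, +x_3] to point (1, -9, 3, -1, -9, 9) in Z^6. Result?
(1, -9, 2, -1, -8, 8)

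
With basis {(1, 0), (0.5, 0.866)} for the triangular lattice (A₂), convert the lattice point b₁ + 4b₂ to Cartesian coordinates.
(3, 3.464)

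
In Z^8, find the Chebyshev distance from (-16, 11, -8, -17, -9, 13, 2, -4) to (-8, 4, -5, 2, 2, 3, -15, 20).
24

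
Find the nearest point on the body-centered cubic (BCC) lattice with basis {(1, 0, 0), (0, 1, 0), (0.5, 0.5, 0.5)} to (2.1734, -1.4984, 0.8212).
(2.5, -1.5, 0.5)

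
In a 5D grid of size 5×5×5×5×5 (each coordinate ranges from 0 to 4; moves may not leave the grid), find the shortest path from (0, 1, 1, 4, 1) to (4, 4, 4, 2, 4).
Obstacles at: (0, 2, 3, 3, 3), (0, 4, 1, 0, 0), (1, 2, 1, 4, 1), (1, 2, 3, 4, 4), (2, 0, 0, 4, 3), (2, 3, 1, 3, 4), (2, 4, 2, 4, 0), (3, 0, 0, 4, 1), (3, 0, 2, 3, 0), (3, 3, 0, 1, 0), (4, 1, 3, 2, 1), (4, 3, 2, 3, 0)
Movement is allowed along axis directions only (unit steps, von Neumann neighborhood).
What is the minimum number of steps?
15
(one shortest path: (0, 1, 1, 4, 1) → (1, 1, 1, 4, 1) → (2, 1, 1, 4, 1) → (3, 1, 1, 4, 1) → (4, 1, 1, 4, 1) → (4, 2, 1, 4, 1) → (4, 3, 1, 4, 1) → (4, 4, 1, 4, 1) → (4, 4, 2, 4, 1) → (4, 4, 3, 4, 1) → (4, 4, 4, 4, 1) → (4, 4, 4, 3, 1) → (4, 4, 4, 2, 1) → (4, 4, 4, 2, 2) → (4, 4, 4, 2, 3) → (4, 4, 4, 2, 4))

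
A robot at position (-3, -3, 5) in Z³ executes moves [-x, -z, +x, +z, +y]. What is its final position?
(-3, -2, 5)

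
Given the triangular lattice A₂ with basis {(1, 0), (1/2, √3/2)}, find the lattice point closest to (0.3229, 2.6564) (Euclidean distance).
(0.5, 2.598)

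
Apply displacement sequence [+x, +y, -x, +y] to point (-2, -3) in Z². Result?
(-2, -1)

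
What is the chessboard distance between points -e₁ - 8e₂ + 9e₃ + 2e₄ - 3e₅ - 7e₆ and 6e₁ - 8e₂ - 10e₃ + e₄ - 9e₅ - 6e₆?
19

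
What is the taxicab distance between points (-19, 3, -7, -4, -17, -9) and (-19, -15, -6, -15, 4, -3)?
57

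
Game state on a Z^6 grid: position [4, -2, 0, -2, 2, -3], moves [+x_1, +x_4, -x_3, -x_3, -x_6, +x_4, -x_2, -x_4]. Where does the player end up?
(5, -3, -2, -1, 2, -4)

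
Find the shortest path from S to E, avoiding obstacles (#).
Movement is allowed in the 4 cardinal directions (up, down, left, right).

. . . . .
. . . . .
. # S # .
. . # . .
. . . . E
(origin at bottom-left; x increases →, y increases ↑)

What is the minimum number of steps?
6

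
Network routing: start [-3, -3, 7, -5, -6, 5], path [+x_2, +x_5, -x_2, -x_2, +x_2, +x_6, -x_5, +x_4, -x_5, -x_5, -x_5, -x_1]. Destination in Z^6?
(-4, -3, 7, -4, -9, 6)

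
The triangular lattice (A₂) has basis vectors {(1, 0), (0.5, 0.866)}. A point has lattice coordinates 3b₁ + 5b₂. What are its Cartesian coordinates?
(5.5, 4.33)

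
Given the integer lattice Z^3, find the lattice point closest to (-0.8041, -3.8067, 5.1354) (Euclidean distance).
(-1, -4, 5)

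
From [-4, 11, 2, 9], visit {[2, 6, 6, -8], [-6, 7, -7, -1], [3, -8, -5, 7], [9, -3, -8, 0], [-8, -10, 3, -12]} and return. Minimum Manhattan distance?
178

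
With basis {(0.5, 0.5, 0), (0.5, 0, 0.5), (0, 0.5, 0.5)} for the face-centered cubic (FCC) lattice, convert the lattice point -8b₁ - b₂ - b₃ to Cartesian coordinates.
(-4.5, -4.5, -1)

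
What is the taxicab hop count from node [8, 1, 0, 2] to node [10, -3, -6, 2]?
12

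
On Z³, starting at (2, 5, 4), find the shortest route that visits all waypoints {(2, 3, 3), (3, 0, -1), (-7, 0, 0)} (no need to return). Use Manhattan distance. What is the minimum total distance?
22
(one optimal route: (2, 5, 4) → (2, 3, 3) → (3, 0, -1) → (-7, 0, 0))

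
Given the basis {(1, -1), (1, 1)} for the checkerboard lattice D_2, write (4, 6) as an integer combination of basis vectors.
-b₁ + 5b₂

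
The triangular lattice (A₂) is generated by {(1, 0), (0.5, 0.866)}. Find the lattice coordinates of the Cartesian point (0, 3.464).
-2b₁ + 4b₂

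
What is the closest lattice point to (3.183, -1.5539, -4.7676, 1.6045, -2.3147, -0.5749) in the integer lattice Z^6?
(3, -2, -5, 2, -2, -1)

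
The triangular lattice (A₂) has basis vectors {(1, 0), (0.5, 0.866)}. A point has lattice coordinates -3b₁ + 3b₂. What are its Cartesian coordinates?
(-1.5, 2.598)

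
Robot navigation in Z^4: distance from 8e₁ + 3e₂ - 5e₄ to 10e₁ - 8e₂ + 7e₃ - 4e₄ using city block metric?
21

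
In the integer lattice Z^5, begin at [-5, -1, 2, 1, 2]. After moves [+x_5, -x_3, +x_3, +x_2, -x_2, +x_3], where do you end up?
(-5, -1, 3, 1, 3)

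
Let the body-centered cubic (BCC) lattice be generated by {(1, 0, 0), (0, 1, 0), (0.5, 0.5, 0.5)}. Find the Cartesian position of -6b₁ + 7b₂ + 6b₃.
(-3, 10, 3)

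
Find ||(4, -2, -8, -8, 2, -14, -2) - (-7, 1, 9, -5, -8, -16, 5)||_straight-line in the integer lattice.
24.1039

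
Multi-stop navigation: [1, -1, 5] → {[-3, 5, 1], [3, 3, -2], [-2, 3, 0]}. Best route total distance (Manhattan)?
24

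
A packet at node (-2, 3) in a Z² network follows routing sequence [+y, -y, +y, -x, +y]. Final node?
(-3, 5)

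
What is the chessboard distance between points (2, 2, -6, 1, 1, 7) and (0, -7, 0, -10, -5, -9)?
16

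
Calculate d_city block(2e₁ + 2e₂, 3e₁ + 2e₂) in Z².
1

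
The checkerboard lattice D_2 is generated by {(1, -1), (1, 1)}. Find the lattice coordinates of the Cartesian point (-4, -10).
3b₁ - 7b₂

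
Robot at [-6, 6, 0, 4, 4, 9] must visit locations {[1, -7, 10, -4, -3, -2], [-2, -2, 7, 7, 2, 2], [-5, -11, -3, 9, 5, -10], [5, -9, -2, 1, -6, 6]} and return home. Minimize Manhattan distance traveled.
190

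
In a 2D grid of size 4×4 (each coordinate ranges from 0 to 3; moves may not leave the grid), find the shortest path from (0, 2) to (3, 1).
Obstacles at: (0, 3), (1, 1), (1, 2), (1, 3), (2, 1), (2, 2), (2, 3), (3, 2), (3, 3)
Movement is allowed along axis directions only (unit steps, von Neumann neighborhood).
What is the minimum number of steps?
6
(one shortest path: (0, 2) → (0, 1) → (0, 0) → (1, 0) → (2, 0) → (3, 0) → (3, 1))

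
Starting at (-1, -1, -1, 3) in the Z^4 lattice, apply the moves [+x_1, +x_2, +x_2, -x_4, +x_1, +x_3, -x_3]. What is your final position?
(1, 1, -1, 2)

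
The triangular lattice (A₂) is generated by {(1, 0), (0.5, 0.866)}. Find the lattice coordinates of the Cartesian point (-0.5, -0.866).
-b₂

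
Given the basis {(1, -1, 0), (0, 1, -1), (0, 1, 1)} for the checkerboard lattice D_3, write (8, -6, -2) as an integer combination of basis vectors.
8b₁ + 2b₂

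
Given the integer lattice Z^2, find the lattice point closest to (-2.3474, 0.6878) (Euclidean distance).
(-2, 1)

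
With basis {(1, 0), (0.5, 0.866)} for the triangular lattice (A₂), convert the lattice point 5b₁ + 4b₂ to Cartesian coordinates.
(7, 3.464)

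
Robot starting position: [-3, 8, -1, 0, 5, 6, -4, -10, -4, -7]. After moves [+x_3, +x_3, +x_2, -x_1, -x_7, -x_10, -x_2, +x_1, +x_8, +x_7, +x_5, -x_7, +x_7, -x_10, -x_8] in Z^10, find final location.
(-3, 8, 1, 0, 6, 6, -4, -10, -4, -9)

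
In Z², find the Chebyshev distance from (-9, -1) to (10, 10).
19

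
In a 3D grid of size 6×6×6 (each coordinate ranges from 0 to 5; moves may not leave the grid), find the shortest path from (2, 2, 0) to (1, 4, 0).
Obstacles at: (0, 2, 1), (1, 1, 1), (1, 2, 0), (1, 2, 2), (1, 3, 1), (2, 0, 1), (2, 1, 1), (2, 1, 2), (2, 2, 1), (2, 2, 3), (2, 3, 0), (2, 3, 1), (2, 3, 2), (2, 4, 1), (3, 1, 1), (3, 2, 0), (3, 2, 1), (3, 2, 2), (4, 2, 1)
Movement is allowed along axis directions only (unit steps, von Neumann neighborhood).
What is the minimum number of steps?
7
(one shortest path: (2, 2, 0) → (2, 1, 0) → (1, 1, 0) → (0, 1, 0) → (0, 2, 0) → (0, 3, 0) → (1, 3, 0) → (1, 4, 0))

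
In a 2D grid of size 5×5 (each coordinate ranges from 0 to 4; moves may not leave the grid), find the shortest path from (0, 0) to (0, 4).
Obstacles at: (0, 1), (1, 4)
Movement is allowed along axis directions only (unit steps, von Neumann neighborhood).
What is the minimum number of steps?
6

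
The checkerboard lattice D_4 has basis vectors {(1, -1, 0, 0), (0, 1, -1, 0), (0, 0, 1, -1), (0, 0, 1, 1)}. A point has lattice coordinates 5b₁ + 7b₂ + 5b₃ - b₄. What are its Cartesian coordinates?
(5, 2, -3, -6)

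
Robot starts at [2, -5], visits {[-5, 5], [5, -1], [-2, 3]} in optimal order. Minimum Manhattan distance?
23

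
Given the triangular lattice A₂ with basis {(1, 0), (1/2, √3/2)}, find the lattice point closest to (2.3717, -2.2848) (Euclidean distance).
(2.5, -2.598)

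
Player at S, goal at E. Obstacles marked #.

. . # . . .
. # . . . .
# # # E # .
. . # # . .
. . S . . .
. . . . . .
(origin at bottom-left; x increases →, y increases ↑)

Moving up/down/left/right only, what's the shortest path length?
9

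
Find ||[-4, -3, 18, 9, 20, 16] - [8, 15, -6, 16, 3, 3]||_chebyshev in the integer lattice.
24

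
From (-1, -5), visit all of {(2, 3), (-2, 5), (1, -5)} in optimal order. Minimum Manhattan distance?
17
(one optimal route: (-1, -5) → (1, -5) → (2, 3) → (-2, 5))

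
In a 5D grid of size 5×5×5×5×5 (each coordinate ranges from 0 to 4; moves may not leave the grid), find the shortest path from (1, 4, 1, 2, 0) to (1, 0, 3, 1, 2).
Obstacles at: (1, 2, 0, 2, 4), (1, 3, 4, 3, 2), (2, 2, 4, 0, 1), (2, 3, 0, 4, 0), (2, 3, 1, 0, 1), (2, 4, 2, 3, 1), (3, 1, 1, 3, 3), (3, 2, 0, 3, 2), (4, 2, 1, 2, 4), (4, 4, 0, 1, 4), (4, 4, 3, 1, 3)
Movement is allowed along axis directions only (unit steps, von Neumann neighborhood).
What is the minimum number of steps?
9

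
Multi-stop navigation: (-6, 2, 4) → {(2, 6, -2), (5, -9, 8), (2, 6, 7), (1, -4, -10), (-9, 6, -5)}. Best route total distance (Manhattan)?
85
(one optimal route: (-6, 2, 4) → (-9, 6, -5) → (2, 6, -2) → (2, 6, 7) → (5, -9, 8) → (1, -4, -10))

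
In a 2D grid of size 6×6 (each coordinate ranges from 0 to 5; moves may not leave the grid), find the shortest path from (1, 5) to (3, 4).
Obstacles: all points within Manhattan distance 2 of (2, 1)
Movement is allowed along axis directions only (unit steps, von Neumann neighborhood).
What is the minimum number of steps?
3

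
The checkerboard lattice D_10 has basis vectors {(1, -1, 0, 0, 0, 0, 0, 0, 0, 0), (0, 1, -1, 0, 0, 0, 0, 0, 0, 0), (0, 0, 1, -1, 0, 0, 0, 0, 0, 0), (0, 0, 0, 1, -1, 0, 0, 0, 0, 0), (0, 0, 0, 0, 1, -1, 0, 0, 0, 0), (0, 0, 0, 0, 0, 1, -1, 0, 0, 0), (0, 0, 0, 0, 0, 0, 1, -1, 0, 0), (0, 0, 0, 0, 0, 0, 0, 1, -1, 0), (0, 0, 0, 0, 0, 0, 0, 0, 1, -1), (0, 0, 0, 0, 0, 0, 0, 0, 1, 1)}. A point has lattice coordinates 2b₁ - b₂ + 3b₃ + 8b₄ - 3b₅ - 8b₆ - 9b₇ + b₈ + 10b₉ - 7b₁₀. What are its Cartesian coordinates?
(2, -3, 4, 5, -11, -5, -1, 10, 2, -17)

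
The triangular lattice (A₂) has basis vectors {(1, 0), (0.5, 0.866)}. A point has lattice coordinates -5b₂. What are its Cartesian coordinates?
(-2.5, -4.33)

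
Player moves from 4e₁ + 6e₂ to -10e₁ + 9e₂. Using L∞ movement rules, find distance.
14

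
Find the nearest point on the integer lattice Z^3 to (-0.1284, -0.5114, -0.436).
(0, -1, 0)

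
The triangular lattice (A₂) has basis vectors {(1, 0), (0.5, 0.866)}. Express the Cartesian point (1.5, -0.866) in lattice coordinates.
2b₁ - b₂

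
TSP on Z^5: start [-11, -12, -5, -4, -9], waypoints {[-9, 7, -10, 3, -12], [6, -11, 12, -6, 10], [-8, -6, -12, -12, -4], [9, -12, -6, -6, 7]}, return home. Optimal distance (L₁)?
202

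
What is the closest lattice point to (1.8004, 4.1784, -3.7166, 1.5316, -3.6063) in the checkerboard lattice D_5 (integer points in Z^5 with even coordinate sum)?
(2, 4, -4, 2, -4)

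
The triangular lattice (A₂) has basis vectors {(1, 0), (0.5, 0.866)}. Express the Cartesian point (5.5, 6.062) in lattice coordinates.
2b₁ + 7b₂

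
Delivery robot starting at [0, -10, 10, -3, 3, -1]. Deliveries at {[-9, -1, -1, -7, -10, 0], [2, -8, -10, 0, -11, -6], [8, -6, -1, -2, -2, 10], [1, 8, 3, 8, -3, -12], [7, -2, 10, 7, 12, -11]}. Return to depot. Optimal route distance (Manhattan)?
262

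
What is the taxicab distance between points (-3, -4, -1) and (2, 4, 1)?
15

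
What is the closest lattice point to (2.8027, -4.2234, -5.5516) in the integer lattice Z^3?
(3, -4, -6)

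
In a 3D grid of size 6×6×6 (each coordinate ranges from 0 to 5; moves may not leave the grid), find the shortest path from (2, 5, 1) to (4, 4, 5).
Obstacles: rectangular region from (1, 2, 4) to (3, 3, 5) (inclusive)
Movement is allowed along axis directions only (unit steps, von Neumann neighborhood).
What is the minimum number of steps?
7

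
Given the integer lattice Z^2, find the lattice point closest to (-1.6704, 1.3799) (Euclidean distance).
(-2, 1)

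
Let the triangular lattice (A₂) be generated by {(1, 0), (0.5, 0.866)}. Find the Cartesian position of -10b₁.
(-10, 0)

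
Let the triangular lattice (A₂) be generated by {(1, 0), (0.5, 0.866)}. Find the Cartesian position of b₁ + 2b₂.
(2, 1.732)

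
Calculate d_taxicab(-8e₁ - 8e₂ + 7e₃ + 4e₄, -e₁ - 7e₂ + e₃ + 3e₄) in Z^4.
15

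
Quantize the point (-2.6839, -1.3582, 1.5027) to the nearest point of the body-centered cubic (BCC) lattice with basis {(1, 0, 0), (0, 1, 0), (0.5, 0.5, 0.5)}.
(-2.5, -1.5, 1.5)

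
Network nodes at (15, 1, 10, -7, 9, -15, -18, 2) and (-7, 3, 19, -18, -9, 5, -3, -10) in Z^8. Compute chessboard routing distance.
22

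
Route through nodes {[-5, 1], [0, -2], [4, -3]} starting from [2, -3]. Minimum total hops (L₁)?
15
(one optimal route: (2, -3) → (4, -3) → (0, -2) → (-5, 1))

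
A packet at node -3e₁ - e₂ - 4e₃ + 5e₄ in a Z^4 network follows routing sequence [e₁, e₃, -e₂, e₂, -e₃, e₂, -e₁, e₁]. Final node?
(-2, 0, -4, 5)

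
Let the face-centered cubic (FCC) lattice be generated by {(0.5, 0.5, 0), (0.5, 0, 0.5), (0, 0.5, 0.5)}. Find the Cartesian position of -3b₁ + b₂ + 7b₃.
(-1, 2, 4)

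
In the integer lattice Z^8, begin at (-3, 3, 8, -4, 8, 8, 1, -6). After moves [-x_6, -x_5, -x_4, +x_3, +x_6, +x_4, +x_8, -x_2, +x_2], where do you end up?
(-3, 3, 9, -4, 7, 8, 1, -5)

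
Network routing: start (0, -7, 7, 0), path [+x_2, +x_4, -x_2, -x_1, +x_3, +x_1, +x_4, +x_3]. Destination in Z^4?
(0, -7, 9, 2)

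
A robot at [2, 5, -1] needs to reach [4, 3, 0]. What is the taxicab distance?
5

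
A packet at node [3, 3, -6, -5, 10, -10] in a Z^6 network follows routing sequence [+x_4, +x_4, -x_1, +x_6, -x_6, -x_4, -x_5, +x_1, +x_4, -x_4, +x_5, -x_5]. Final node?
(3, 3, -6, -4, 9, -10)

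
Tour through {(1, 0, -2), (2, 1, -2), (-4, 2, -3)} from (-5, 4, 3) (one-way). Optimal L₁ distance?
19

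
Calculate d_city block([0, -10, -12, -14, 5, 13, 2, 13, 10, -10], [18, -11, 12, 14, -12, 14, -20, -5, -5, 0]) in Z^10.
154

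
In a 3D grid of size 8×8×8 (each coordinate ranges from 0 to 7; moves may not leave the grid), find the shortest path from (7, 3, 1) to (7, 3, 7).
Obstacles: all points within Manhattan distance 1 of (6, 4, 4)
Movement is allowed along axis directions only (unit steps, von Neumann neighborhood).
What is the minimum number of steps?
6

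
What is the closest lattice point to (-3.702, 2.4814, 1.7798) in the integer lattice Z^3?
(-4, 2, 2)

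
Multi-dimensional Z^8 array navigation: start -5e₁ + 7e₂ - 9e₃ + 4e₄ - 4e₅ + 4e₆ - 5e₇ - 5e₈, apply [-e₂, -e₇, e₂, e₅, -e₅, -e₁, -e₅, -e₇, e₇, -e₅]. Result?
(-6, 7, -9, 4, -6, 4, -6, -5)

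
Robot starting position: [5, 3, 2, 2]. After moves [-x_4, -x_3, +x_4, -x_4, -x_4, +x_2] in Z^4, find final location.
(5, 4, 1, 0)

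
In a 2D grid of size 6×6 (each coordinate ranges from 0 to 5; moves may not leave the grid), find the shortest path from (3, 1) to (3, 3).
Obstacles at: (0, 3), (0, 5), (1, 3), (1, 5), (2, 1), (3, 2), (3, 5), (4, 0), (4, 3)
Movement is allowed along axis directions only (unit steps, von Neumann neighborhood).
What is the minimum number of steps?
8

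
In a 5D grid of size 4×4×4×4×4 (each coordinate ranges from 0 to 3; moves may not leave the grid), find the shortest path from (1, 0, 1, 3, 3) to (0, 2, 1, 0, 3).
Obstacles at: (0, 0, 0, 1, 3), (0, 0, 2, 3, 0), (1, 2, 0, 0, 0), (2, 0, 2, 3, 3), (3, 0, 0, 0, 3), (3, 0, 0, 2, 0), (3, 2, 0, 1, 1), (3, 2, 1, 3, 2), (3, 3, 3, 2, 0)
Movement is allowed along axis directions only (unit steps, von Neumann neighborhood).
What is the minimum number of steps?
6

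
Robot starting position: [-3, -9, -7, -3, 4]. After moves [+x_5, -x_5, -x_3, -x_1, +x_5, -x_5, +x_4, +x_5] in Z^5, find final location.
(-4, -9, -8, -2, 5)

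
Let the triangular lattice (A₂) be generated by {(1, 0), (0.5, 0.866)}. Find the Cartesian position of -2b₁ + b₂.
(-1.5, 0.866)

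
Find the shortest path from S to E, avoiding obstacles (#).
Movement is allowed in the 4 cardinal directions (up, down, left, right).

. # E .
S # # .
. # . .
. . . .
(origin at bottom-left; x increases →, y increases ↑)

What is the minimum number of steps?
9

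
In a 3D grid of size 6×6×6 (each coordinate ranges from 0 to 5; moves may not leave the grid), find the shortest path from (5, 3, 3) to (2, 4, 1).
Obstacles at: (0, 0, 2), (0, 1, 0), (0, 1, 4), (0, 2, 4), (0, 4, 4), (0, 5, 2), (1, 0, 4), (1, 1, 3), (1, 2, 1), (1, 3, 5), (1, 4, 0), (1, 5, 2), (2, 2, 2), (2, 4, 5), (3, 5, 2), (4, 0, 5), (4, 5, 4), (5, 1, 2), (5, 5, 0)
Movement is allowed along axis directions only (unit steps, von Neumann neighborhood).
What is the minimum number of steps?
6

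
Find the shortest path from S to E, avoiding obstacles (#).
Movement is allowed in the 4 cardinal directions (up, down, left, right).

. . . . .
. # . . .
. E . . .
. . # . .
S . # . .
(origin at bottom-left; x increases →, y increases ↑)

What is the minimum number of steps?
3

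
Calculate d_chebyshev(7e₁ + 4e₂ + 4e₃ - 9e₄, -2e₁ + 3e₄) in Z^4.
12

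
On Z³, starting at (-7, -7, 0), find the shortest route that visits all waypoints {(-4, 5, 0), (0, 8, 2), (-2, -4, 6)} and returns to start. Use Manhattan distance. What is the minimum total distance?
56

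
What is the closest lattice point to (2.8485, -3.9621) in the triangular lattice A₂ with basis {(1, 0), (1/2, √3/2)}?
(2.5, -4.33)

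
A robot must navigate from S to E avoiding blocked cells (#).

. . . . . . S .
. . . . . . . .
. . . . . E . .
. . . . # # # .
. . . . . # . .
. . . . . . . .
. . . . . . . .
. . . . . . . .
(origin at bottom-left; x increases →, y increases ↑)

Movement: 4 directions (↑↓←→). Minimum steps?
3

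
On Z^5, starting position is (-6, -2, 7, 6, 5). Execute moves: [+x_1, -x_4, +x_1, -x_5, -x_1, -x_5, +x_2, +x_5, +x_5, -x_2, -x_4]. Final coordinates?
(-5, -2, 7, 4, 5)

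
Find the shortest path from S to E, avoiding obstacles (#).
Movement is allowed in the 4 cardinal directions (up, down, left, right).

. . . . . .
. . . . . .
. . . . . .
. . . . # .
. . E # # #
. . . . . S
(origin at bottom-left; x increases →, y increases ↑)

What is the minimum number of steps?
4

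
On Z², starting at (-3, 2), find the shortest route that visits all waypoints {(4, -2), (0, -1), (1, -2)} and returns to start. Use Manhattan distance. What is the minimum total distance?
22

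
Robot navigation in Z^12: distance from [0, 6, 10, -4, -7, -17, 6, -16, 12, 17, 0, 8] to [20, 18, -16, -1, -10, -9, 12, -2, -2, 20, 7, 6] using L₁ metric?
118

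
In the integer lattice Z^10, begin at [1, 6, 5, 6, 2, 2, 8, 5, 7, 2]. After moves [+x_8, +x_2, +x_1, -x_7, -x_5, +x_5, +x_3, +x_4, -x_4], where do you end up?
(2, 7, 6, 6, 2, 2, 7, 6, 7, 2)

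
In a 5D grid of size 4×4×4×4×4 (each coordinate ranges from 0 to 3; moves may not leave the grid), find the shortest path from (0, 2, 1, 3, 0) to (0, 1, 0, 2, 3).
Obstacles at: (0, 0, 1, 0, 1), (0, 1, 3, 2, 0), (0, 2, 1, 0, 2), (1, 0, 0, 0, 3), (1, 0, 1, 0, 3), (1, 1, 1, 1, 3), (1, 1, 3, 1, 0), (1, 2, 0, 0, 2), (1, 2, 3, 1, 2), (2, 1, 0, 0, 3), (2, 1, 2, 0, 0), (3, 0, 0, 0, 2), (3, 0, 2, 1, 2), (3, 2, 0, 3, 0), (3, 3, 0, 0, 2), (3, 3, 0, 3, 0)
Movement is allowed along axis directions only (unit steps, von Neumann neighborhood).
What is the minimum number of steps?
6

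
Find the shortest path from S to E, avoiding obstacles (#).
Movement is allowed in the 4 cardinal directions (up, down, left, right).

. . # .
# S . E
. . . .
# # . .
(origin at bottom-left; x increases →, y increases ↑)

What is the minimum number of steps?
2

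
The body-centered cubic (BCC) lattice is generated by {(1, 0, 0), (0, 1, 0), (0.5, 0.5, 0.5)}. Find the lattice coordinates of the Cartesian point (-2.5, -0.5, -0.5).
-2b₁ - b₃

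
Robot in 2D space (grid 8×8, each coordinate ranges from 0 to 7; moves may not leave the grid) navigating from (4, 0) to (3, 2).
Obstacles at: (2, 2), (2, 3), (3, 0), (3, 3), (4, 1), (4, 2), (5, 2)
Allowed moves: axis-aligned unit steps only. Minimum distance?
17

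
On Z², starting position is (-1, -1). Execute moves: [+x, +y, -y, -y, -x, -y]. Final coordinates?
(-1, -3)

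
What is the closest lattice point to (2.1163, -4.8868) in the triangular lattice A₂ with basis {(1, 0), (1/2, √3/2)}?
(2, -5.196)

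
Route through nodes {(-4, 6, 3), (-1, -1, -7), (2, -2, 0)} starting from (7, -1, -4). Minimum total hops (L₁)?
39
(one optimal route: (7, -1, -4) → (-1, -1, -7) → (2, -2, 0) → (-4, 6, 3))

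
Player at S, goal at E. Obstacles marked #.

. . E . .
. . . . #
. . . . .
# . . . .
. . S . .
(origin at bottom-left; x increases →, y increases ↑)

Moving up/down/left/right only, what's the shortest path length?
4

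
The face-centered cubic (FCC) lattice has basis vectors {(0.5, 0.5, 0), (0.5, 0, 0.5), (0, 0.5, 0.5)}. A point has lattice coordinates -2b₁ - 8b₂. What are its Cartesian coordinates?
(-5, -1, -4)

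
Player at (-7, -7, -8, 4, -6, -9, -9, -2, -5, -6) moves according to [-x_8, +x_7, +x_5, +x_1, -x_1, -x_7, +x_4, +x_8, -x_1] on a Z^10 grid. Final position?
(-8, -7, -8, 5, -5, -9, -9, -2, -5, -6)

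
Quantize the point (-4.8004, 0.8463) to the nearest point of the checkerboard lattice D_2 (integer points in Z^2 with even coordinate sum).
(-5, 1)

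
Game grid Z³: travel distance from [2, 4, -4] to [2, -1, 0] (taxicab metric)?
9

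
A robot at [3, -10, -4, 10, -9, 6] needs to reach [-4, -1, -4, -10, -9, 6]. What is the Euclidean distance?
23.0217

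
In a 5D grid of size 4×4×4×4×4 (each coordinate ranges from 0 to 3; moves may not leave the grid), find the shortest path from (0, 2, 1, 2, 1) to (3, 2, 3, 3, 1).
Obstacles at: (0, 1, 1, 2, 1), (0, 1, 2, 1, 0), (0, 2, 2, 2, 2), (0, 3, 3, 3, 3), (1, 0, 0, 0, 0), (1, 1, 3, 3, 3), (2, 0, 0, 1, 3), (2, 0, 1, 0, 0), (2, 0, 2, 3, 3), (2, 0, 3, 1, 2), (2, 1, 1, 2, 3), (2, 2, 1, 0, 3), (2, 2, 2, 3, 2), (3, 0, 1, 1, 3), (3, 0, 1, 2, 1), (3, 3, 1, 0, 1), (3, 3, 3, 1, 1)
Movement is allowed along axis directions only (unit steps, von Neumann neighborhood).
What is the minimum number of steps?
6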